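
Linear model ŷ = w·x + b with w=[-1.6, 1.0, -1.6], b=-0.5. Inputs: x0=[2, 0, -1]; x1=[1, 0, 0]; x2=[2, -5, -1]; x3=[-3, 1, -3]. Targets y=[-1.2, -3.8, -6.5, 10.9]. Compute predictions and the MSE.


ŷ0 = (-1.6)·(2) + (1.0)·(0) + (-1.6)·(-1) - 0.5 = -2.1
ŷ1 = (-1.6)·(1) + (1.0)·(0) + (-1.6)·(0) - 0.5 = -2.1
ŷ2 = (-1.6)·(2) + (1.0)·(-5) + (-1.6)·(-1) - 0.5 = -7.1
ŷ3 = (-1.6)·(-3) + (1.0)·(1) + (-1.6)·(-3) - 0.5 = 10.1
errors² = [0.81, 2.89, 0.36, 0.64]
MSE = 4.7000/4 = 1.175

1.175


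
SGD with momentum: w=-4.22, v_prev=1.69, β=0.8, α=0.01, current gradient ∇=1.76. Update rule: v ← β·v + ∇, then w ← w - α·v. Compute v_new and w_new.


v_new = 0.8·1.69 + 1.76 = 1.352 + 1.76 = 3.112
w_new = -4.22 - 0.01·3.112 = -4.22 - 0.03112 = -4.25112

v_new=3.112, w_new=-4.25112


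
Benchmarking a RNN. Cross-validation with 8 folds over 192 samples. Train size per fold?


Fold size = 192/8 = 24
Training per fold = 192 - 24 = 168

168


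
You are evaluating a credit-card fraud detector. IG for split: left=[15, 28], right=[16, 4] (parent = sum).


Parent = [31, 32], H_parent = 0.9998
H_left = 0.933 (n=43), H_right = 0.7219 (n=20)
H_children = (43/63)·0.933 + (20/63)·0.7219 = 0.866
IG = 0.9998 - 0.866 = 0.1338

0.1338


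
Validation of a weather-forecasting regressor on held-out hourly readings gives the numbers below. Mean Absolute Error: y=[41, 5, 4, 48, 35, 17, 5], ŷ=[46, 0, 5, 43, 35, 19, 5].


Absolute errors: |41-46|=5, |5-0|=5, |4-5|=1, |48-43|=5, |35-35|=0, |17-19|=2, |5-5|=0
Sum = 18
MAE = 18/7 = 18/7

18/7


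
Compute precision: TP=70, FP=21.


Precision = TP/(TP+FP)
= 70/(70+21)
= 70/91 = 76.92%

76.92%


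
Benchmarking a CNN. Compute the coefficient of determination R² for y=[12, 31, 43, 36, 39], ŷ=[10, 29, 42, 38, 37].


ȳ = 32.2
SS_res = Σ(y-ŷ)² = 17
SS_tot = Σ(y-ȳ)² = 586.8
R² = 1 - SS_res/SS_tot = 1 - 0.029 = 0.971

0.971


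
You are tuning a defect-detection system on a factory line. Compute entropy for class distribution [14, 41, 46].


Probabilities: [14/101, 41/101, 46/101] ≈ [0.1386, 0.4059, 0.4554]
H = -((14/101)·log₂(14/101) + (41/101)·log₂(41/101) + (46/101)·log₂(46/101))
  = 1.4399 bits

1.4399 bits


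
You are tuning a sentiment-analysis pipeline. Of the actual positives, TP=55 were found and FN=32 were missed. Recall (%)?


Recall = TP/(TP+FN)
= 55/(55+32)
= 55/87 = 63.22%

63.22%


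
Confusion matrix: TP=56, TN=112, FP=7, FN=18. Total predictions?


Total = TP + TN + FP + FN
= 56 + 112 + 7 + 18
= 193
(Predicted positive: 63, predicted negative: 130)

193


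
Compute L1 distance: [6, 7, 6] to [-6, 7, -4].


d = |6+ 6| + |7-7| + |6+ 4|
  = 12 + 0 + 10
  = 22

22


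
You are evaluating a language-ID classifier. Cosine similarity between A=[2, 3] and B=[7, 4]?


A·B = 2·7 + 3·4 = 26
‖A‖ = √13 = 3.6056, ‖B‖ = √65 = 8.0623
cos = 26/(√13·√65) = 26/√845 = 0.8944

0.8944


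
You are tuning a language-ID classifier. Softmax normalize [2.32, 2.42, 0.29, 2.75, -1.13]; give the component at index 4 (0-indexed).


Exponentials: e^2.32=10.1757, e^2.42=11.2459, e^0.29=1.3364, e^2.75=15.6426, e^-1.13=0.323
Sum = 38.7236
Softmax = [0.2628, 0.2904, 0.0345, 0.404, 0.0083]
p[4] = 0.323/38.7236 = 0.0083

0.0083


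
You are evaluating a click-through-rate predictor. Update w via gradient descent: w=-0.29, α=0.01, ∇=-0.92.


w_new = w - α·∇
= -0.29 - 0.01·-0.92
= -0.29 + 0.0092
= -0.2808

-0.2808


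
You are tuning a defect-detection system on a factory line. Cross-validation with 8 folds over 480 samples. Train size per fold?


Fold size = 480/8 = 60
Training per fold = 480 - 60 = 420

420


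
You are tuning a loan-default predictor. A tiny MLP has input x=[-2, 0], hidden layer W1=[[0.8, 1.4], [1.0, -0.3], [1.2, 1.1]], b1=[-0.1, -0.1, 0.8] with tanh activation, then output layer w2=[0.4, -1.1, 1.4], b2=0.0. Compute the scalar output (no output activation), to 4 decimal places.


z1[0] = (0.8)·(-2) + (1.4)·(0) - 0.1 = -1.7
z1[1] = (1.0)·(-2) + (-0.3)·(0) - 0.1 = -2.1
z1[2] = (1.2)·(-2) + (1.1)·(0) + 0.8 = -1.6
h = tanh(z1) = [-0.9354, -0.9705, -0.9217]
output = (0.4)·(-0.9354) + (-1.1)·(-0.9705) + (1.4)·(-0.9217) + 0.0 = -0.597

-0.597


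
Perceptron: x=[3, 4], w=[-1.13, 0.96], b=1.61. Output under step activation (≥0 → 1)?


z = (3)·(-1.13) + (4)·(0.96) + 1.61
  = 2.06
step(z) = 1 (z≥0)

1


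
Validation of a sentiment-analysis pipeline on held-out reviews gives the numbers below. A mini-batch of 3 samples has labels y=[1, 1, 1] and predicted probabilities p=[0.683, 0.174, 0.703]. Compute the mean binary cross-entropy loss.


L[0] = -ln(0.683) = 0.3813
L[1] = -ln(0.174) = 1.7487
L[2] = -ln(0.703) = 0.3524
mean = (0.3813 + 1.7487 + 0.3524)/3 = 0.8275

0.8275


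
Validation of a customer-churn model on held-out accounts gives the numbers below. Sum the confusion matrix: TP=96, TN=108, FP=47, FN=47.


Total = TP + TN + FP + FN
= 96 + 108 + 47 + 47
= 298
(Predicted positive: 143, predicted negative: 155)

298


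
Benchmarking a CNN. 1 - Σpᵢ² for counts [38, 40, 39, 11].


Probabilities: [38/128, 40/128, 39/128, 11/128] ≈ [0.2969, 0.3125, 0.3047, 0.0859]
Σpᵢ² = (1444 + 1600 + 1521 + 121)/128² = 4686/16384
Gini = 1 - Σpᵢ² = 1 - 4686/16384 = 0.714

0.714


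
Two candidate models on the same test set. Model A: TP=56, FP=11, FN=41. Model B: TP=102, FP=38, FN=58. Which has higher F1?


Model A: P=56/67=0.8358, R=56/97=0.5773, F1=2PR/(P+R)=2TP/(2TP+FP+FN)=112/164=0.6829
Model B: P=102/140=0.7286, R=102/160=0.6375, F1=2PR/(P+R)=2TP/(2TP+FP+FN)=204/300=0.68
0.6829 > 0.68 → Model A

Model A


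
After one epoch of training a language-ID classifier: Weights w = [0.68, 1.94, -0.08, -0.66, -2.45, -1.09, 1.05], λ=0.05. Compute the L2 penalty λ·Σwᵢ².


‖w‖₂² = (0.68)² + (1.94)² + (-0.08)² + (-0.66)² + (-2.45)² + (-1.09)² + (1.05)²
     = 0.4624 + 3.7636 + 0.0064 + 0.4356 + 6.0025 + 1.1881 + 1.1025
     = 12.9611
λ·‖w‖₂² = 0.05·12.9611 = 0.648055

0.648055


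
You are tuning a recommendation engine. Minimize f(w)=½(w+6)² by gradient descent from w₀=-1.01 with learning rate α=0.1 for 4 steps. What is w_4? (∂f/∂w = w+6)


step 1: grad = -1.01+6 = 4.99; w = -1.01 - 0.1·(4.99) = -1.509
step 2: grad = -1.509+6 = 4.491; w = -1.509 - 0.1·(4.491) = -1.9581
step 3: grad = -1.9581+6 = 4.0419; w = -1.9581 - 0.1·(4.0419) = -2.36229
step 4: grad = -2.36229+6 = 3.63771; w = -2.36229 - 0.1·(3.63771) = -2.726061

-2.726061


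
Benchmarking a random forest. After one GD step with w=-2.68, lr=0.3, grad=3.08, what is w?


w_new = w - α·∇
= -2.68 - 0.3·3.08
= -2.68 - 0.924
= -3.604

-3.604


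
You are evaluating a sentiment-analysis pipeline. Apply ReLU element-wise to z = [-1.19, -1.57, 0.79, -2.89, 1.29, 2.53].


ReLU(-1.19) = max(0, -1.19) = 0.0
ReLU(-1.57) = max(0, -1.57) = 0.0
ReLU(0.79) = max(0, 0.79) = 0.79
ReLU(-2.89) = max(0, -2.89) = 0.0
ReLU(1.29) = max(0, 1.29) = 1.29
ReLU(2.53) = max(0, 2.53) = 2.53
result = [0.0, 0.0, 0.79, 0.0, 1.29, 2.53]

[0.0, 0.0, 0.79, 0.0, 1.29, 2.53]


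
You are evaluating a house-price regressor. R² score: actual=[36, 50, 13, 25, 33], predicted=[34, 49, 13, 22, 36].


ȳ = 31.4
SS_res = Σ(y-ŷ)² = 23
SS_tot = Σ(y-ȳ)² = 749.2
R² = 1 - SS_res/SS_tot = 1 - 0.0307 = 0.9693

0.9693


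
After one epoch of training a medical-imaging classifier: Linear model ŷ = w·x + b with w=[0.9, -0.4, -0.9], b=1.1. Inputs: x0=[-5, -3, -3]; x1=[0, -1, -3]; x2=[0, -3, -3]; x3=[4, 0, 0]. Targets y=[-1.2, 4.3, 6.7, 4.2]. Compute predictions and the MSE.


ŷ0 = (0.9)·(-5) + (-0.4)·(-3) + (-0.9)·(-3) + 1.1 = 0.5
ŷ1 = (0.9)·(0) + (-0.4)·(-1) + (-0.9)·(-3) + 1.1 = 4.2
ŷ2 = (0.9)·(0) + (-0.4)·(-3) + (-0.9)·(-3) + 1.1 = 5.0
ŷ3 = (0.9)·(4) + (-0.4)·(0) + (-0.9)·(0) + 1.1 = 4.7
errors² = [2.89, 0.01, 2.89, 0.25]
MSE = 6.0400/4 = 1.51

1.51


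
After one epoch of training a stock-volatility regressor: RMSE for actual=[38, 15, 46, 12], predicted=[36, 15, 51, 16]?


MSE = 45/4 = 11.25
RMSE = √(45/4) = 3.3541

3.3541


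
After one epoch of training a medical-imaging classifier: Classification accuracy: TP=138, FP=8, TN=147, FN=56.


Accuracy = (TP+TN)/(TP+TN+FP+FN)
= (138+147)/(349)
= 285/349 = 81.66%

81.66%


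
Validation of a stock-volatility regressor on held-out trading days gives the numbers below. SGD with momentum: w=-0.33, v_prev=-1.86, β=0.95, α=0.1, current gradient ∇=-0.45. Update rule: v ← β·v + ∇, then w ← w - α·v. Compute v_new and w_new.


v_new = 0.95·-1.86 - 0.45 = -1.767 - 0.45 = -2.217
w_new = -0.33 - 0.1·-2.217 = -0.33 + 0.2217 = -0.1083

v_new=-2.217, w_new=-0.1083


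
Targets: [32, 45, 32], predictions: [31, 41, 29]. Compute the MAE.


Absolute errors: |32-31|=1, |45-41|=4, |32-29|=3
Sum = 8
MAE = 8/3 = 8/3

8/3


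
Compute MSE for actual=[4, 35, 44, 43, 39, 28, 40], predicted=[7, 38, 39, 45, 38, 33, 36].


Squared errors: (4-7)²=9, (35-38)²=9, (44-39)²=25, (43-45)²=4, (39-38)²=1, (28-33)²=25, (40-36)²=16
Sum = 89
MSE = 89/7 = 89/7

89/7


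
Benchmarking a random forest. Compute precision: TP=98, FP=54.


Precision = TP/(TP+FP)
= 98/(98+54)
= 98/152 = 64.47%

64.47%


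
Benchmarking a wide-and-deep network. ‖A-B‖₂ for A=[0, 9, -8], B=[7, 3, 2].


d = √((0-7)² + (9-3)² + (-8-2)²)
  = √(49 + 36 + 100)
  = √185 = 13.6015

13.6015


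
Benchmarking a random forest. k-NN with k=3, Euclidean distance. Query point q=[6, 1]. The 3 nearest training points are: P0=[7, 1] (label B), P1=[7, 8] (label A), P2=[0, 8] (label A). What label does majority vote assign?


d(q,P0) = 1.0  (label B)
d(q,P1) = 7.0711  (label A)
d(q,P2) = 9.2195  (label A)
Votes: A=2, B=1
Majority → A

A


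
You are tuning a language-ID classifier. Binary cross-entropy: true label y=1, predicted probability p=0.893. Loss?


BCE = -[y·ln(p) + (1-y)·ln(1-p)]
= -1·ln(0.893) - 0
= -ln(0.893) = 0.1132

0.1132


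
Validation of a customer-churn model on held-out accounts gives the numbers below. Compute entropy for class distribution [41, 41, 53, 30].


Probabilities: [41/165, 41/165, 53/165, 30/165] ≈ [0.2485, 0.2485, 0.3212, 0.1818]
H = -((41/165)·log₂(41/165) + (41/165)·log₂(41/165) + (53/165)·log₂(53/165) + (30/165)·log₂(30/165))
  = 1.9717 bits

1.9717 bits


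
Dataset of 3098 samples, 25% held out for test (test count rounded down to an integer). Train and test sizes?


Test = ⌊3098·25/100⌋ = 774
Train = 3098 - 774 = 2324

Train: 2324, Test: 774


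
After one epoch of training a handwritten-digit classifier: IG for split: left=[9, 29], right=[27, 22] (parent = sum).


Parent = [36, 51], H_parent = 0.9784
H_left = 0.7897 (n=38), H_right = 0.9925 (n=49)
H_children = (38/87)·0.7897 + (49/87)·0.9925 = 0.9039
IG = 0.9784 - 0.9039 = 0.0745

0.0745


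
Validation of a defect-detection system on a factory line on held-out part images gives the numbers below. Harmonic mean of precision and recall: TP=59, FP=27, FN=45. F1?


Precision = 59/86 = 0.686
Recall = 59/104 = 0.5673
F1 = 2·P·R/(P+R) = 2·TP/(2·TP+FP+FN) = 118/(118+27+45) = 118/190 = 0.6211

0.6211


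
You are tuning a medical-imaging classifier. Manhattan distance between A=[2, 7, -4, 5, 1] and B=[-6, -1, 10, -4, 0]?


d = |2+ 6| + |7+ 1| + |-4-10| + |5+ 4| + |1-0|
  = 8 + 8 + 14 + 9 + 1
  = 40

40


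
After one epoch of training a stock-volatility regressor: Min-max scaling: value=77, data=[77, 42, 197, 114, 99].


min=42, max=197
(77-42)/(197-42) = 35/155 = 0.2258

0.2258


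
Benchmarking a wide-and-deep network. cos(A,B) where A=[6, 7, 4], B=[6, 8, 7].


A·B = 6·6 + 7·8 + 4·7 = 120
‖A‖ = √101 = 10.0499, ‖B‖ = √149 = 12.2066
cos = 120/(√101·√149) = 120/√15049 = 0.9782

0.9782


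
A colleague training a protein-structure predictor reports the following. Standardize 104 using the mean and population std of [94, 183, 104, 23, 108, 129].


μ = 106.8333, σ = 47.4251
z = (104 - 106.8333)/47.4251 = -0.0597

-0.0597


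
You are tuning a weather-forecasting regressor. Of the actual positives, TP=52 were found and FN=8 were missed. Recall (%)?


Recall = TP/(TP+FN)
= 52/(52+8)
= 52/60 = 86.67%

86.67%


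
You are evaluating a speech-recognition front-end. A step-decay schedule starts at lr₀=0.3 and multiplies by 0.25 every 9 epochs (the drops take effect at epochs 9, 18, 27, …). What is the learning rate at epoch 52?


n_drops = ⌊52/9⌋ = 5
lr = 0.3·0.25^5 = 0.3·0.0009765625 = 0.00029296875

0.00029296875


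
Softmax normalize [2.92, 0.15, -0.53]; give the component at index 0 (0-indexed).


Exponentials: e^2.92=18.5413, e^0.15=1.1618, e^-0.53=0.5886
Sum = 20.2917
Softmax = [0.9137, 0.0573, 0.029]
p[0] = 18.5413/20.2917 = 0.9137

0.9137


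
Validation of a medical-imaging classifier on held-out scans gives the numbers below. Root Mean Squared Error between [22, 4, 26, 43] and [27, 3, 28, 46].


MSE = 39/4 = 9.75
RMSE = √(39/4) = 3.1225

3.1225


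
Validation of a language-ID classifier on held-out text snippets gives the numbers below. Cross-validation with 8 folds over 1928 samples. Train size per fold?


Fold size = 1928/8 = 241
Training per fold = 1928 - 241 = 1687

1687


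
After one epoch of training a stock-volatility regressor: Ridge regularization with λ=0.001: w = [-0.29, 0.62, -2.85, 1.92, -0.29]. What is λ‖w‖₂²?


‖w‖₂² = (-0.29)² + (0.62)² + (-2.85)² + (1.92)² + (-0.29)²
     = 0.0841 + 0.3844 + 8.1225 + 3.6864 + 0.0841
     = 12.3615
λ·‖w‖₂² = 0.001·12.3615 = 0.012361

0.012361


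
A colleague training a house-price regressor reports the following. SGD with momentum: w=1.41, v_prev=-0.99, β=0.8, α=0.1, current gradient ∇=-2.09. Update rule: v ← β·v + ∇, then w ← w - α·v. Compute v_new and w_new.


v_new = 0.8·-0.99 - 2.09 = -0.792 - 2.09 = -2.882
w_new = 1.41 - 0.1·-2.882 = 1.41 + 0.2882 = 1.6982

v_new=-2.882, w_new=1.6982


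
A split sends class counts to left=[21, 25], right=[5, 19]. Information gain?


Parent = [26, 44], H_parent = 0.9518
H_left = 0.9945 (n=46), H_right = 0.7383 (n=24)
H_children = (46/70)·0.9945 + (24/70)·0.7383 = 0.9067
IG = 0.9518 - 0.9067 = 0.0451

0.0451


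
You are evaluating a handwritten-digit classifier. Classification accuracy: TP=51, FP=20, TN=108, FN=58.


Accuracy = (TP+TN)/(TP+TN+FP+FN)
= (51+108)/(237)
= 159/237 = 67.09%

67.09%


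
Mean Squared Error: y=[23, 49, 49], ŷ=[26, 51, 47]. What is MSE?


Squared errors: (23-26)²=9, (49-51)²=4, (49-47)²=4
Sum = 17
MSE = 17/3 = 17/3

17/3


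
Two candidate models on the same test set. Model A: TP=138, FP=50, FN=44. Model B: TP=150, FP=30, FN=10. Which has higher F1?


Model A: P=138/188=0.734, R=138/182=0.7582, F1=2PR/(P+R)=2TP/(2TP+FP+FN)=276/370=0.7459
Model B: P=150/180=0.8333, R=150/160=0.9375, F1=2PR/(P+R)=2TP/(2TP+FP+FN)=300/340=0.8824
0.7459 < 0.8824 → Model B

Model B


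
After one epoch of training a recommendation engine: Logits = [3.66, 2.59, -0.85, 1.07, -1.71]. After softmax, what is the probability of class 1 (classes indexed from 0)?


Exponentials: e^3.66=38.8613, e^2.59=13.3298, e^-0.85=0.4274, e^1.07=2.9154, e^-1.71=0.1809
Sum = 55.7148
Softmax = [0.6975, 0.2393, 0.0077, 0.0523, 0.0032]
p[1] = 13.3298/55.7148 = 0.2393

0.2393


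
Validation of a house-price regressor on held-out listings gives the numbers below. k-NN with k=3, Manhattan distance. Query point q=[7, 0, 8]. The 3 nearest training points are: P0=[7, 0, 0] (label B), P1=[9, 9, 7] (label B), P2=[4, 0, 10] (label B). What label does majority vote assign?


d(q,P0) = 8  (label B)
d(q,P1) = 12  (label B)
d(q,P2) = 5  (label B)
Votes: A=0, B=3
Majority → B

B


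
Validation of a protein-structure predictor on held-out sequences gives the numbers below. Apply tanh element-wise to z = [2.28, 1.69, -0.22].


tanh(2.28) = 0.9793
tanh(1.69) = 0.9341
tanh(-0.22) = -0.2165
result = [0.9793, 0.9341, -0.2165]

[0.9793, 0.9341, -0.2165]


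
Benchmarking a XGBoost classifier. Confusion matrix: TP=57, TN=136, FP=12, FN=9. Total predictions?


Total = TP + TN + FP + FN
= 57 + 136 + 12 + 9
= 214
(Predicted positive: 69, predicted negative: 145)

214


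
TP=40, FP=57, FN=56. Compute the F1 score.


Precision = 40/97 = 0.4124
Recall = 40/96 = 0.4167
F1 = 2·P·R/(P+R) = 2·TP/(2·TP+FP+FN) = 80/(80+57+56) = 80/193 = 0.4145

0.4145


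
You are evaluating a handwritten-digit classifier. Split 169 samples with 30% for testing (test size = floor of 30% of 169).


Test = ⌊169·30/100⌋ = 50
Train = 169 - 50 = 119

Train: 119, Test: 50


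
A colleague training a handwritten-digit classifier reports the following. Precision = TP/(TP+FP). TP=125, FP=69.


Precision = TP/(TP+FP)
= 125/(125+69)
= 125/194 = 64.43%

64.43%


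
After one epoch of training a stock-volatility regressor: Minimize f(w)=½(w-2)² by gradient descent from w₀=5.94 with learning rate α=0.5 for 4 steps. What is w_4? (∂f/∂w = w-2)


step 1: grad = 5.94-2 = 3.94; w = 5.94 - 0.5·(3.94) = 3.97
step 2: grad = 3.97-2 = 1.97; w = 3.97 - 0.5·(1.97) = 2.985
step 3: grad = 2.985-2 = 0.985; w = 2.985 - 0.5·(0.985) = 2.4925
step 4: grad = 2.4925-2 = 0.4925; w = 2.4925 - 0.5·(0.4925) = 2.24625

2.24625


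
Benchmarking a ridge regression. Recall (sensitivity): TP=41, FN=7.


Recall = TP/(TP+FN)
= 41/(41+7)
= 41/48 = 85.42%

85.42%


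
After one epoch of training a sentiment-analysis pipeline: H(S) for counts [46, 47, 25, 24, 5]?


Probabilities: [46/147, 47/147, 25/147, 24/147, 5/147] ≈ [0.3129, 0.3197, 0.1701, 0.1633, 0.034]
H = -((46/147)·log₂(46/147) + (47/147)·log₂(47/147) + (25/147)·log₂(25/147) + (24/147)·log₂(24/147) + (5/147)·log₂(5/147))
  = 2.0779 bits

2.0779 bits


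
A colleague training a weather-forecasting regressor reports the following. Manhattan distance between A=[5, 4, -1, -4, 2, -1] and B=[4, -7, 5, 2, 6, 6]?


d = |5-4| + |4+ 7| + |-1-5| + |-4-2| + |2-6| + |-1-6|
  = 1 + 11 + 6 + 6 + 4 + 7
  = 35

35


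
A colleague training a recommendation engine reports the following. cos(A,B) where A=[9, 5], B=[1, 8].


A·B = 9·1 + 5·8 = 49
‖A‖ = √106 = 10.2956, ‖B‖ = √65 = 8.0623
cos = 49/(√106·√65) = 49/√6890 = 0.5903

0.5903


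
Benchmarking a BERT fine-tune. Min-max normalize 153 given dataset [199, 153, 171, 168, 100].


min=100, max=199
(153-100)/(199-100) = 53/99 = 0.5354

0.5354


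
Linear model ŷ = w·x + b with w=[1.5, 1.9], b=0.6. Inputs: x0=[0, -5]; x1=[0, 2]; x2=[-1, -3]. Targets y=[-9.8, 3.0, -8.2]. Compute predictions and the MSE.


ŷ0 = (1.5)·(0) + (1.9)·(-5) + 0.6 = -8.9
ŷ1 = (1.5)·(0) + (1.9)·(2) + 0.6 = 4.4
ŷ2 = (1.5)·(-1) + (1.9)·(-3) + 0.6 = -6.6
errors² = [0.81, 1.96, 2.56]
MSE = 5.3300/3 = 1.7767

1.7767


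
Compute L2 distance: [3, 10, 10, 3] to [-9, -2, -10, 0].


d = √((3+ 9)² + (10+ 2)² + (10+ 10)² + (3-0)²)
  = √(144 + 144 + 400 + 9)
  = √697 = 26.4008

26.4008


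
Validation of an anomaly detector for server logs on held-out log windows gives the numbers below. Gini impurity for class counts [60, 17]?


Probabilities: [60/77, 17/77] ≈ [0.7792, 0.2208]
Σpᵢ² = (3600 + 289)/77² = 3889/5929
Gini = 1 - Σpᵢ² = 1 - 3889/5929 = 0.3441

0.3441


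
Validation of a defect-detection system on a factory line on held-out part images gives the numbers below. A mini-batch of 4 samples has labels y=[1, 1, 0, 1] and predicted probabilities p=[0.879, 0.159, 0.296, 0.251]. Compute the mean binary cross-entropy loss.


L[0] = -ln(0.879) = 0.129
L[1] = -ln(0.159) = 1.8389
L[2] = -ln(1-0.296) = -ln(0.704) = 0.351
L[3] = -ln(0.251) = 1.3823
mean = (0.129 + 1.8389 + 0.351 + 1.3823)/4 = 0.9253

0.9253


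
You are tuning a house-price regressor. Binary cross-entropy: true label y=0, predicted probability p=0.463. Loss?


BCE = -[y·ln(p) + (1-y)·ln(1-p)]
= -0 - 1·ln(1-0.463)
= -ln(0.537) = 0.6218

0.6218


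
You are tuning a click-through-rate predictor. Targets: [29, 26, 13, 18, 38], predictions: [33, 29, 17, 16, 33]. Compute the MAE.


Absolute errors: |29-33|=4, |26-29|=3, |13-17|=4, |18-16|=2, |38-33|=5
Sum = 18
MAE = 18/5 = 18/5

18/5


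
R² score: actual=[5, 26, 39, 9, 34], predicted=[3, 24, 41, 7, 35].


ȳ = 22.6
SS_res = Σ(y-ŷ)² = 17
SS_tot = Σ(y-ȳ)² = 905.2
R² = 1 - SS_res/SS_tot = 1 - 0.0188 = 0.9812

0.9812


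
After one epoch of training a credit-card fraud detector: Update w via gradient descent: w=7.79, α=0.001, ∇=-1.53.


w_new = w - α·∇
= 7.79 - 0.001·-1.53
= 7.79 + 0.00153
= 7.79153

7.79153


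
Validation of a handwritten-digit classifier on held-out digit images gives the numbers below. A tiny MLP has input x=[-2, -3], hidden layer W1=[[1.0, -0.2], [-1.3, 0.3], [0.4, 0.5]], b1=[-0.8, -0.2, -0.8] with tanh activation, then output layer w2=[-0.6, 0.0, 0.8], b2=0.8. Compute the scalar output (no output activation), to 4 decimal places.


z1[0] = (1.0)·(-2) + (-0.2)·(-3) - 0.8 = -2.2
z1[1] = (-1.3)·(-2) + (0.3)·(-3) - 0.2 = 1.5
z1[2] = (0.4)·(-2) + (0.5)·(-3) - 0.8 = -3.1
h = tanh(z1) = [-0.9757, 0.9051, -0.9959]
output = (-0.6)·(-0.9757) + (0.0)·(0.9051) + (0.8)·(-0.9959) + 0.8 = 0.5887

0.5887


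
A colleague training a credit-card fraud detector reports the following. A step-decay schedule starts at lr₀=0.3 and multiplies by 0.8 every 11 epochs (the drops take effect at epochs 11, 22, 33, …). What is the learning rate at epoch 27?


n_drops = ⌊27/11⌋ = 2
lr = 0.3·0.8^2 = 0.3·0.64 = 0.192

0.192


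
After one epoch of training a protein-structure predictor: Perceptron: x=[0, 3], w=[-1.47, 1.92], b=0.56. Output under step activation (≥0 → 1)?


z = (0)·(-1.47) + (3)·(1.92) + 0.56
  = 6.32
step(z) = 1 (z≥0)

1


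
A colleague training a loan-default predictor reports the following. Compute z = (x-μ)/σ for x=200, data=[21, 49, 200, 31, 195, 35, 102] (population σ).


μ = 90.4286, σ = 71.9283
z = (200 - 90.4286)/71.9283 = 1.5233

1.5233


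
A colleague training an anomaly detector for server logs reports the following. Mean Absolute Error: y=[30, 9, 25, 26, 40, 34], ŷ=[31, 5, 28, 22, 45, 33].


Absolute errors: |30-31|=1, |9-5|=4, |25-28|=3, |26-22|=4, |40-45|=5, |34-33|=1
Sum = 18
MAE = 18/6 = 3

3


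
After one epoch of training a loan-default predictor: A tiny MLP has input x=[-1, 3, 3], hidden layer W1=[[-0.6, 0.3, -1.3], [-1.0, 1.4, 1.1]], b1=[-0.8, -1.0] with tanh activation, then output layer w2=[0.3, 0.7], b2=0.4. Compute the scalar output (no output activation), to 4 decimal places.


z1[0] = (-0.6)·(-1) + (0.3)·(3) + (-1.3)·(3) - 0.8 = -3.2
z1[1] = (-1.0)·(-1) + (1.4)·(3) + (1.1)·(3) - 1.0 = 7.5
h = tanh(z1) = [-0.9967, 1.0]
output = (0.3)·(-0.9967) + (0.7)·(1.0) + 0.4 = 0.801

0.801


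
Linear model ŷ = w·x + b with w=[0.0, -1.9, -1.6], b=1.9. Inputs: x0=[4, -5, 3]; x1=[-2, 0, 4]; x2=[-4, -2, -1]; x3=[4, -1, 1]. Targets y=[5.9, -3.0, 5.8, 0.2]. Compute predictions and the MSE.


ŷ0 = (0.0)·(4) + (-1.9)·(-5) + (-1.6)·(3) + 1.9 = 6.6
ŷ1 = (0.0)·(-2) + (-1.9)·(0) + (-1.6)·(4) + 1.9 = -4.5
ŷ2 = (0.0)·(-4) + (-1.9)·(-2) + (-1.6)·(-1) + 1.9 = 7.3
ŷ3 = (0.0)·(4) + (-1.9)·(-1) + (-1.6)·(1) + 1.9 = 2.2
errors² = [0.49, 2.25, 2.25, 4.0]
MSE = 8.9900/4 = 2.2475

2.2475


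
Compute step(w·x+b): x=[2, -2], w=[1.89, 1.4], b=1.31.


z = (2)·(1.89) + (-2)·(1.4) + 1.31
  = 2.29
step(z) = 1 (z≥0)

1


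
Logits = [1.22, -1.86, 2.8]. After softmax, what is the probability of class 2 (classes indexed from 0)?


Exponentials: e^1.22=3.3872, e^-1.86=0.1557, e^2.8=16.4446
Sum = 19.9875
Softmax = [0.1695, 0.0078, 0.8227]
p[2] = 16.4446/19.9875 = 0.8227

0.8227


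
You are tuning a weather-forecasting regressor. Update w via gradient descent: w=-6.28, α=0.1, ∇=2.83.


w_new = w - α·∇
= -6.28 - 0.1·2.83
= -6.28 - 0.283
= -6.563

-6.563


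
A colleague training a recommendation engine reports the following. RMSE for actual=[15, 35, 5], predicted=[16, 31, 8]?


MSE = 26/3 = 8.6667
RMSE = √(26/3) = 2.9439

2.9439


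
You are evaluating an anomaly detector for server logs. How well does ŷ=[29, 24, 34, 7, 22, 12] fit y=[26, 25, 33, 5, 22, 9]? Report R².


ȳ = 20
SS_res = Σ(y-ŷ)² = 24
SS_tot = Σ(y-ȳ)² = 580
R² = 1 - SS_res/SS_tot = 1 - 0.0414 = 0.9586

0.9586


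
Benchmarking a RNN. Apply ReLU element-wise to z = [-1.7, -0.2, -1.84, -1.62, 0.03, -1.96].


ReLU(-1.7) = max(0, -1.7) = 0.0
ReLU(-0.2) = max(0, -0.2) = 0.0
ReLU(-1.84) = max(0, -1.84) = 0.0
ReLU(-1.62) = max(0, -1.62) = 0.0
ReLU(0.03) = max(0, 0.03) = 0.03
ReLU(-1.96) = max(0, -1.96) = 0.0
result = [0.0, 0.0, 0.0, 0.0, 0.03, 0.0]

[0.0, 0.0, 0.0, 0.0, 0.03, 0.0]


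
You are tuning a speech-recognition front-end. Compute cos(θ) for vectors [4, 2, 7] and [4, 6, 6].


A·B = 4·4 + 2·6 + 7·6 = 70
‖A‖ = √69 = 8.3066, ‖B‖ = √88 = 9.3808
cos = 70/(√69·√88) = 70/√6072 = 0.8983

0.8983


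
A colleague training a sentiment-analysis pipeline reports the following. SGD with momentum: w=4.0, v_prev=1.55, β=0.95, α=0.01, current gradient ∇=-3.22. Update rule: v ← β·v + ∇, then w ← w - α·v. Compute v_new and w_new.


v_new = 0.95·1.55 - 3.22 = 1.4725 - 3.22 = -1.7475
w_new = 4.0 - 0.01·-1.7475 = 4.0 + 0.017475 = 4.017475

v_new=-1.7475, w_new=4.017475


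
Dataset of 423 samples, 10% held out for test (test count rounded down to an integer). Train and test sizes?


Test = ⌊423·10/100⌋ = 42
Train = 423 - 42 = 381

Train: 381, Test: 42


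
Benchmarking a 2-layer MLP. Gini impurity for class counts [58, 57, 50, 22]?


Probabilities: [58/187, 57/187, 50/187, 22/187] ≈ [0.3102, 0.3048, 0.2674, 0.1176]
Σpᵢ² = (3364 + 3249 + 2500 + 484)/187² = 9597/34969
Gini = 1 - Σpᵢ² = 1 - 9597/34969 = 0.7256

0.7256


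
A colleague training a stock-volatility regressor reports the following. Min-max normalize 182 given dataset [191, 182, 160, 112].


min=112, max=191
(182-112)/(191-112) = 70/79 = 0.8861

0.8861


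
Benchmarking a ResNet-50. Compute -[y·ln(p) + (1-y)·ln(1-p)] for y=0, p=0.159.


BCE = -[y·ln(p) + (1-y)·ln(1-p)]
= -0 - 1·ln(1-0.159)
= -ln(0.841) = 0.1732

0.1732


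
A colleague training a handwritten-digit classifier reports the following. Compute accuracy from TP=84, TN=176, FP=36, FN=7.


Accuracy = (TP+TN)/(TP+TN+FP+FN)
= (84+176)/(303)
= 260/303 = 85.81%

85.81%


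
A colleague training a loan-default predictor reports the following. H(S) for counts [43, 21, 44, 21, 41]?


Probabilities: [43/170, 21/170, 44/170, 21/170, 41/170] ≈ [0.2529, 0.1235, 0.2588, 0.1235, 0.2412]
H = -((43/170)·log₂(43/170) + (21/170)·log₂(21/170) + (44/170)·log₂(44/170) + (21/170)·log₂(21/170) + (41/170)·log₂(41/170))
  = 2.2466 bits

2.2466 bits


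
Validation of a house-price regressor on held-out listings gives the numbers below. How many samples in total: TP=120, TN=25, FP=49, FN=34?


Total = TP + TN + FP + FN
= 120 + 25 + 49 + 34
= 228
(Predicted positive: 169, predicted negative: 59)

228


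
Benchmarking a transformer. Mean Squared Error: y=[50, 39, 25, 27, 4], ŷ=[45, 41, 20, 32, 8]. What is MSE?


Squared errors: (50-45)²=25, (39-41)²=4, (25-20)²=25, (27-32)²=25, (4-8)²=16
Sum = 95
MSE = 95/5 = 19

19


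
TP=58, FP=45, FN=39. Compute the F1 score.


Precision = 58/103 = 0.5631
Recall = 58/97 = 0.5979
F1 = 2·P·R/(P+R) = 2·TP/(2·TP+FP+FN) = 116/(116+45+39) = 116/200 = 0.58

0.58


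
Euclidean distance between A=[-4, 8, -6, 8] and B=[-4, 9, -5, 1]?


d = √((-4+ 4)² + (8-9)² + (-6+ 5)² + (8-1)²)
  = √(0 + 1 + 1 + 49)
  = √51 = 7.1414

7.1414


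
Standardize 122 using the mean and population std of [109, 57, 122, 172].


μ = 115, σ = 40.9207
z = (122 - 115)/40.9207 = 0.1711

0.1711


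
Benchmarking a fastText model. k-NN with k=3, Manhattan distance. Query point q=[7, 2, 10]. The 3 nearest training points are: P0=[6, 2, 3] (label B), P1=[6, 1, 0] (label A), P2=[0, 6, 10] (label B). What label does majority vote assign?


d(q,P0) = 8  (label B)
d(q,P1) = 12  (label A)
d(q,P2) = 11  (label B)
Votes: A=1, B=2
Majority → B

B


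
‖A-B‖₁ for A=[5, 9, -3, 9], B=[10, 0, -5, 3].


d = |5-10| + |9-0| + |-3+ 5| + |9-3|
  = 5 + 9 + 2 + 6
  = 22

22


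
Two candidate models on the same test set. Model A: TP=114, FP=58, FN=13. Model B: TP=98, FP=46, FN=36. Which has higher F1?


Model A: P=114/172=0.6628, R=114/127=0.8976, F1=2PR/(P+R)=2TP/(2TP+FP+FN)=228/299=0.7625
Model B: P=98/144=0.6806, R=98/134=0.7313, F1=2PR/(P+R)=2TP/(2TP+FP+FN)=196/278=0.705
0.7625 > 0.705 → Model A

Model A


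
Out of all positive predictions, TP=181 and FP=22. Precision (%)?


Precision = TP/(TP+FP)
= 181/(181+22)
= 181/203 = 89.16%

89.16%


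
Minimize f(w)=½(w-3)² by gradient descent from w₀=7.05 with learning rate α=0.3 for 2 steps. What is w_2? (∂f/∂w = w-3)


step 1: grad = 7.05-3 = 4.05; w = 7.05 - 0.3·(4.05) = 5.835
step 2: grad = 5.835-3 = 2.835; w = 5.835 - 0.3·(2.835) = 4.9845

4.9845


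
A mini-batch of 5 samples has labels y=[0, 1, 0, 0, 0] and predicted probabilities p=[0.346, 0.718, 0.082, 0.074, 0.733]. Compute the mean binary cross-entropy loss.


L[0] = -ln(1-0.346) = -ln(0.654) = 0.4246
L[1] = -ln(0.718) = 0.3313
L[2] = -ln(1-0.082) = -ln(0.918) = 0.0856
L[3] = -ln(1-0.074) = -ln(0.926) = 0.0769
L[4] = -ln(1-0.733) = -ln(0.267) = 1.3205
mean = (0.4246 + 0.3313 + 0.0856 + 0.0769 + 1.3205)/5 = 0.4478

0.4478


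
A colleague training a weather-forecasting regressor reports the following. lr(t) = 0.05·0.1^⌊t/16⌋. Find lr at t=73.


n_drops = ⌊73/16⌋ = 4
lr = 0.05·0.1^4 = 0.05·0.0001 = 0.000005

0.000005


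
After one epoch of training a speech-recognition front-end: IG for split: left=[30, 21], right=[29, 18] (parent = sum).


Parent = [59, 39], H_parent = 0.9697
H_left = 0.9774 (n=51), H_right = 0.9601 (n=47)
H_children = (51/98)·0.9774 + (47/98)·0.9601 = 0.9691
IG = 0.9697 - 0.9691 = 0.0006

0.0006


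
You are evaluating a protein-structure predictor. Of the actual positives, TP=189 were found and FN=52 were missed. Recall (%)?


Recall = TP/(TP+FN)
= 189/(189+52)
= 189/241 = 78.42%

78.42%


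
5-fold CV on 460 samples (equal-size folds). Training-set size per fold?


Fold size = 460/5 = 92
Training per fold = 460 - 92 = 368

368


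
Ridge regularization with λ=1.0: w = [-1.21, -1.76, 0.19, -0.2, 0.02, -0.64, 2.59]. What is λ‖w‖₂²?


‖w‖₂² = (-1.21)² + (-1.76)² + (0.19)² + (-0.2)² + (0.02)² + (-0.64)² + (2.59)²
     = 1.4641 + 3.0976 + 0.0361 + 0.04 + 0.0004 + 0.4096 + 6.7081
     = 11.7559
λ·‖w‖₂² = 1.0·11.7559 = 11.7559

11.7559


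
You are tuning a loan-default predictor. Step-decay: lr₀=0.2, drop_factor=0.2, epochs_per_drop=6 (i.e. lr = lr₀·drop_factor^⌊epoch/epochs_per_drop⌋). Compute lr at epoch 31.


n_drops = ⌊31/6⌋ = 5
lr = 0.2·0.2^5 = 0.2·0.00032 = 0.000064

0.000064


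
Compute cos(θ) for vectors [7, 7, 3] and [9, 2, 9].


A·B = 7·9 + 7·2 + 3·9 = 104
‖A‖ = √107 = 10.3441, ‖B‖ = √166 = 12.8841
cos = 104/(√107·√166) = 104/√17762 = 0.7803

0.7803


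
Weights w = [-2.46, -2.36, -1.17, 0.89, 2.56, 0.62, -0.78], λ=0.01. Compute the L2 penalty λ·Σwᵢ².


‖w‖₂² = (-2.46)² + (-2.36)² + (-1.17)² + (0.89)² + (2.56)² + (0.62)² + (-0.78)²
     = 6.0516 + 5.5696 + 1.3689 + 0.7921 + 6.5536 + 0.3844 + 0.6084
     = 21.3286
λ·‖w‖₂² = 0.01·21.3286 = 0.213286

0.213286


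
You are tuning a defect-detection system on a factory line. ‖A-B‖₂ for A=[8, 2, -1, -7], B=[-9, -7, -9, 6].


d = √((8+ 9)² + (2+ 7)² + (-1+ 9)² + (-7-6)²)
  = √(289 + 81 + 64 + 169)
  = √603 = 24.5561

24.5561


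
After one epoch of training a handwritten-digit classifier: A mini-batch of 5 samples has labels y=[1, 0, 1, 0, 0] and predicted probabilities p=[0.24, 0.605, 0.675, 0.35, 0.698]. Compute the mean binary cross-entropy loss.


L[0] = -ln(0.24) = 1.4271
L[1] = -ln(1-0.605) = -ln(0.395) = 0.9289
L[2] = -ln(0.675) = 0.393
L[3] = -ln(1-0.35) = -ln(0.65) = 0.4308
L[4] = -ln(1-0.698) = -ln(0.302) = 1.1973
mean = (1.4271 + 0.9289 + 0.393 + 0.4308 + 1.1973)/5 = 0.8754

0.8754


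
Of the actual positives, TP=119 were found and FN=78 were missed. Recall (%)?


Recall = TP/(TP+FN)
= 119/(119+78)
= 119/197 = 60.41%

60.41%


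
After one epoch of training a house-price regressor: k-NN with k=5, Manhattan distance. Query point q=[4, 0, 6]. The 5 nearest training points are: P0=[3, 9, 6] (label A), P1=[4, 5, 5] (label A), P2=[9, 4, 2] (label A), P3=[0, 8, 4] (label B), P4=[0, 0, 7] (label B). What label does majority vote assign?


d(q,P0) = 10  (label A)
d(q,P1) = 6  (label A)
d(q,P2) = 13  (label A)
d(q,P3) = 14  (label B)
d(q,P4) = 5  (label B)
Votes: A=3, B=2
Majority → A

A


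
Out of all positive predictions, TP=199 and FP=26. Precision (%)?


Precision = TP/(TP+FP)
= 199/(199+26)
= 199/225 = 88.44%

88.44%


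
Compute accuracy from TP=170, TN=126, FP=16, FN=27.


Accuracy = (TP+TN)/(TP+TN+FP+FN)
= (170+126)/(339)
= 296/339 = 87.32%

87.32%


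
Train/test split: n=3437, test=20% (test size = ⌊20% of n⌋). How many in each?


Test = ⌊3437·20/100⌋ = 687
Train = 3437 - 687 = 2750

Train: 2750, Test: 687


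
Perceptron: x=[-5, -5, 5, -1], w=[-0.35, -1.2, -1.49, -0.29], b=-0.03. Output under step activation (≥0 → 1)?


z = (-5)·(-0.35) + (-5)·(-1.2) + (5)·(-1.49) + (-1)·(-0.29) - 0.03
  = 0.56
step(z) = 1 (z≥0)

1


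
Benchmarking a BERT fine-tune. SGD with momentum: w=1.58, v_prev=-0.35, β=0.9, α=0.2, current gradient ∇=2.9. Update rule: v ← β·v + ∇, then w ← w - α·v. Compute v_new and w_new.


v_new = 0.9·-0.35 + 2.9 = -0.315 + 2.9 = 2.585
w_new = 1.58 - 0.2·2.585 = 1.58 - 0.517 = 1.063

v_new=2.585, w_new=1.063


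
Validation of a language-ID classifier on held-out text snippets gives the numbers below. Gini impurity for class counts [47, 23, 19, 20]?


Probabilities: [47/109, 23/109, 19/109, 20/109] ≈ [0.4312, 0.211, 0.1743, 0.1835]
Σpᵢ² = (2209 + 529 + 361 + 400)/109² = 3499/11881
Gini = 1 - Σpᵢ² = 1 - 3499/11881 = 0.7055

0.7055


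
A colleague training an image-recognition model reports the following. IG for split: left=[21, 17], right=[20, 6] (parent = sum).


Parent = [41, 23], H_parent = 0.9422
H_left = 0.992 (n=38), H_right = 0.7793 (n=26)
H_children = (38/64)·0.992 + (26/64)·0.7793 = 0.9056
IG = 0.9422 - 0.9056 = 0.0366

0.0366


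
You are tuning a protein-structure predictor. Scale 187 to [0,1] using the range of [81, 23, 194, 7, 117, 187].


min=7, max=194
(187-7)/(194-7) = 180/187 = 0.9626

0.9626


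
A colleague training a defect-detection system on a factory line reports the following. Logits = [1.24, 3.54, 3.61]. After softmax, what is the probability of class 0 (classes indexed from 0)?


Exponentials: e^1.24=3.4556, e^3.54=34.4669, e^3.61=36.9661
Sum = 74.8886
Softmax = [0.0461, 0.4602, 0.4936]
p[0] = 3.4556/74.8886 = 0.0461

0.0461


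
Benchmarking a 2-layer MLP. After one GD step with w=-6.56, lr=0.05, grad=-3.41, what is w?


w_new = w - α·∇
= -6.56 - 0.05·-3.41
= -6.56 + 0.1705
= -6.3895

-6.3895


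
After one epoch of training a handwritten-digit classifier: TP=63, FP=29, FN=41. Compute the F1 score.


Precision = 63/92 = 0.6848
Recall = 63/104 = 0.6058
F1 = 2·P·R/(P+R) = 2·TP/(2·TP+FP+FN) = 126/(126+29+41) = 126/196 = 0.6429

0.6429


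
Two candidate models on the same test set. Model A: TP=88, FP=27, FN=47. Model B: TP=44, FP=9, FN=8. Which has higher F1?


Model A: P=88/115=0.7652, R=88/135=0.6519, F1=2PR/(P+R)=2TP/(2TP+FP+FN)=176/250=0.704
Model B: P=44/53=0.8302, R=44/52=0.8462, F1=2PR/(P+R)=2TP/(2TP+FP+FN)=88/105=0.8381
0.704 < 0.8381 → Model B

Model B


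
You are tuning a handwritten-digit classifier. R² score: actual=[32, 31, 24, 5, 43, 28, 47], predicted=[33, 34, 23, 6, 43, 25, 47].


ȳ = 30
SS_res = Σ(y-ŷ)² = 21
SS_tot = Σ(y-ȳ)² = 1128
R² = 1 - SS_res/SS_tot = 1 - 0.0186 = 0.9814

0.9814


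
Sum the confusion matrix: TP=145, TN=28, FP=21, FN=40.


Total = TP + TN + FP + FN
= 145 + 28 + 21 + 40
= 234
(Predicted positive: 166, predicted negative: 68)

234


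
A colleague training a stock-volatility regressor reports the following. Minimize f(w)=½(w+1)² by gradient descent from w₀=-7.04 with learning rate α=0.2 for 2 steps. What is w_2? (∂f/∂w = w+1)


step 1: grad = -7.04+1 = -6.04; w = -7.04 - 0.2·(-6.04) = -5.832
step 2: grad = -5.832+1 = -4.832; w = -5.832 - 0.2·(-4.832) = -4.8656

-4.8656


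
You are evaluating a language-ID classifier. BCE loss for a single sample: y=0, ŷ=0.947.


BCE = -[y·ln(p) + (1-y)·ln(1-p)]
= -0 - 1·ln(1-0.947)
= -ln(0.053) = 2.9375

2.9375


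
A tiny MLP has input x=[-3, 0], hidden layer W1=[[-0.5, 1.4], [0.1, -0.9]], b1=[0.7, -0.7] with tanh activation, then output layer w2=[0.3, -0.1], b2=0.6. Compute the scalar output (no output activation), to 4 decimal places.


z1[0] = (-0.5)·(-3) + (1.4)·(0) + 0.7 = 2.2
z1[1] = (0.1)·(-3) + (-0.9)·(0) - 0.7 = -1.0
h = tanh(z1) = [0.9757, -0.7616]
output = (0.3)·(0.9757) + (-0.1)·(-0.7616) + 0.6 = 0.9689

0.9689


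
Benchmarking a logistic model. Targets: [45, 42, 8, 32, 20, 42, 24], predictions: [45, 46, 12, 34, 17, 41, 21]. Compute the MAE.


Absolute errors: |45-45|=0, |42-46|=4, |8-12|=4, |32-34|=2, |20-17|=3, |42-41|=1, |24-21|=3
Sum = 17
MAE = 17/7 = 17/7

17/7


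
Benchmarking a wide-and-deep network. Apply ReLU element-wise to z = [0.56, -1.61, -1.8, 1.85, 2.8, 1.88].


ReLU(0.56) = max(0, 0.56) = 0.56
ReLU(-1.61) = max(0, -1.61) = 0.0
ReLU(-1.8) = max(0, -1.8) = 0.0
ReLU(1.85) = max(0, 1.85) = 1.85
ReLU(2.8) = max(0, 2.8) = 2.8
ReLU(1.88) = max(0, 1.88) = 1.88
result = [0.56, 0.0, 0.0, 1.85, 2.8, 1.88]

[0.56, 0.0, 0.0, 1.85, 2.8, 1.88]


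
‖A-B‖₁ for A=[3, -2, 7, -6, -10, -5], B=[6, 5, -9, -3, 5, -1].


d = |3-6| + |-2-5| + |7+ 9| + |-6+ 3| + |-10-5| + |-5+ 1|
  = 3 + 7 + 16 + 3 + 15 + 4
  = 48

48


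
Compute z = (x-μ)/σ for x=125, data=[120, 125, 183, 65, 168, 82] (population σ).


μ = 123.8333, σ = 42.1877
z = (125 - 123.8333)/42.1877 = 0.0277

0.0277


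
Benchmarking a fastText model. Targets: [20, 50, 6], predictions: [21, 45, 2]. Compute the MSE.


Squared errors: (20-21)²=1, (50-45)²=25, (6-2)²=16
Sum = 42
MSE = 42/3 = 14

14


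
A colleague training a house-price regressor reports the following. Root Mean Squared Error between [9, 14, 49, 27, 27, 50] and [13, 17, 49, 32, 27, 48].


MSE = 54/6 = 9
RMSE = √(54/6) = 3.0

3.0


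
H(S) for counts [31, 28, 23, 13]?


Probabilities: [31/95, 28/95, 23/95, 13/95] ≈ [0.3263, 0.2947, 0.2421, 0.1368]
H = -((31/95)·log₂(31/95) + (28/95)·log₂(28/95) + (23/95)·log₂(23/95) + (13/95)·log₂(13/95))
  = 1.9348 bits

1.9348 bits


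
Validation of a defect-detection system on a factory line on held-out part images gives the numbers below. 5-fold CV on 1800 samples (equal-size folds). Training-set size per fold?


Fold size = 1800/5 = 360
Training per fold = 1800 - 360 = 1440

1440


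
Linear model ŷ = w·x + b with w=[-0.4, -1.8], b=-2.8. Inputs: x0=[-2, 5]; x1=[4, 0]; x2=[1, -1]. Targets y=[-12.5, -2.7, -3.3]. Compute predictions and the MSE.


ŷ0 = (-0.4)·(-2) + (-1.8)·(5) - 2.8 = -11.0
ŷ1 = (-0.4)·(4) + (-1.8)·(0) - 2.8 = -4.4
ŷ2 = (-0.4)·(1) + (-1.8)·(-1) - 2.8 = -1.4
errors² = [2.25, 2.89, 3.61]
MSE = 8.7500/3 = 2.9167

2.9167
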